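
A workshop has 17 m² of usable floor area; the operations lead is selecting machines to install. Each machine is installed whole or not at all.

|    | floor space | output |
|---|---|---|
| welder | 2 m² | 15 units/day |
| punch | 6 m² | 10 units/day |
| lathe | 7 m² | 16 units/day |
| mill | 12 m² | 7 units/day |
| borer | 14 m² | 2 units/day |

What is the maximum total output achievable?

Take welder, punch, and lathe: floor space 2 + 6 + 7 = 15 ≤ 17, output 15 + 10 + 16 = 41.
No other feasible combination does better.

41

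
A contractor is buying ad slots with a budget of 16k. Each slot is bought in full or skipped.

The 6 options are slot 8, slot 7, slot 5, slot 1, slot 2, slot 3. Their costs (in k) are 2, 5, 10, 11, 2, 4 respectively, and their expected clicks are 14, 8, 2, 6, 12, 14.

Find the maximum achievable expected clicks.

Take slot 8, slot 7, slot 2, and slot 3: cost 2 + 5 + 2 + 4 = 13 ≤ 16, expected clicks 14 + 8 + 12 + 14 = 48.
No other feasible combination does better.

48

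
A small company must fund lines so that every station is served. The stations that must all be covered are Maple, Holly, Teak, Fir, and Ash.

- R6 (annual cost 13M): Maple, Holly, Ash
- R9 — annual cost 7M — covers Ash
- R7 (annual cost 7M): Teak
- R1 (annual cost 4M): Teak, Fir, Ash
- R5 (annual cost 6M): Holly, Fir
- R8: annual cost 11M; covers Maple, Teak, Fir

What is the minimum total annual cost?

Choose R6 and R1: together they cover Maple, Holly, Teak, Fir, Ash — every station.
Total annual cost: 13 + 4 = 17.

17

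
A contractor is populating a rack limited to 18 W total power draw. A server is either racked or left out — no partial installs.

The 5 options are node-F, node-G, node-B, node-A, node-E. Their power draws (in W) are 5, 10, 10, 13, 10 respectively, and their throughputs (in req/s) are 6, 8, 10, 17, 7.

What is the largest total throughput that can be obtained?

node-F + node-A: power draw 5 + 13 = 18 ≤ 18, throughput 6 + 17 = 23.
node-F + node-B: power draw 5 + 10 = 15 ≤ 18, throughput 6 + 10 = 16.
node-A: power draw 13 ≤ 18, throughput 17.
Best is node-F and node-A with total throughput 23.

23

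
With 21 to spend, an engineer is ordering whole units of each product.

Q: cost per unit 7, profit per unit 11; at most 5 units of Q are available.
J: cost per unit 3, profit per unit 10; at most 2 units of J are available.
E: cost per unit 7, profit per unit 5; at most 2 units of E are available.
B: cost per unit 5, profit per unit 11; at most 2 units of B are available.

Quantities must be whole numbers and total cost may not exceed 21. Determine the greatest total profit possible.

This is a bounded integer knapsack.
1×Q, 1×J, and 2×B: cost 20 ≤ 21, profit 1·11 + 1·10 + 2·11 = 43.
2×J and 2×B: cost 16 ≤ 21, profit 2·10 + 2·11 = 42.
Best is 43.

43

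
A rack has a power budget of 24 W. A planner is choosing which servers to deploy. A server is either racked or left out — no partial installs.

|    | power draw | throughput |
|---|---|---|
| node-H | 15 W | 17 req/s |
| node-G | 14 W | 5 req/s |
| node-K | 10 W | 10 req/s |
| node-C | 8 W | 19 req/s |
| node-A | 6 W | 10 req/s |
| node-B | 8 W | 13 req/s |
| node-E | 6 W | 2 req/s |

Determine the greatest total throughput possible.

42

This is a 0-1 knapsack instance.
Allowing fractional choices, the relaxed optimum would be about 44.3, but servers are indivisible.
node-H + node-C: power draw 15 + 8 = 23 ≤ 24, throughput 17 + 19 = 36.
node-C + node-A + node-B: power draw 8 + 6 + 8 = 22 ≤ 24, throughput 19 + 10 + 13 = 42.
node-K + node-C + node-A: power draw 10 + 8 + 6 = 24 ≤ 24, throughput 10 + 19 + 10 = 39.
Best is node-C, node-A, and node-B with total throughput 42.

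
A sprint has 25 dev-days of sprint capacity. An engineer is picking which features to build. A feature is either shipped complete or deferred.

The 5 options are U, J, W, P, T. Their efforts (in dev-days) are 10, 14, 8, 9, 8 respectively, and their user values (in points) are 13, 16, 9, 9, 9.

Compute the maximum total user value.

29

This is a 0-1 knapsack instance.
U + J: effort 10 + 14 = 24 ≤ 25, user value 13 + 16 = 29.
W + P + T: effort 8 + 9 + 8 = 25 ≤ 25, user value 9 + 9 + 9 = 27.
Best is U and J with total user value 29.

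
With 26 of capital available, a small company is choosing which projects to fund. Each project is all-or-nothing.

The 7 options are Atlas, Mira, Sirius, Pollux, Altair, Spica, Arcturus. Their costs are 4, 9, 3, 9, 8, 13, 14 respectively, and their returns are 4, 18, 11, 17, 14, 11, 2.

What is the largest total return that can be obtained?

50

Take Atlas, Mira, Sirius, and Pollux: cost 4 + 9 + 3 + 9 = 25 ≤ 26, return 4 + 18 + 11 + 17 = 50.
No other feasible combination does better.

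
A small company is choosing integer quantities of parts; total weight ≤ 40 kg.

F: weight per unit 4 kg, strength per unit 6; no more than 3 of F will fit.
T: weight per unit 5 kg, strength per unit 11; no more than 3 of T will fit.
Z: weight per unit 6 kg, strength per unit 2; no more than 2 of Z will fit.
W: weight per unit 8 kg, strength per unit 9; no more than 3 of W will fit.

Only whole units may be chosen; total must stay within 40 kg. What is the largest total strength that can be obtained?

T has the best ratio (11/5); taking only T gives at most 3×11 = 33 (stopped by the supply cap of 3).
Mixing does better — 2×F, 3×T, and 2×W: weight 39 ≤ 40, strength 2·6 + 3·11 + 2·9 = 63.

63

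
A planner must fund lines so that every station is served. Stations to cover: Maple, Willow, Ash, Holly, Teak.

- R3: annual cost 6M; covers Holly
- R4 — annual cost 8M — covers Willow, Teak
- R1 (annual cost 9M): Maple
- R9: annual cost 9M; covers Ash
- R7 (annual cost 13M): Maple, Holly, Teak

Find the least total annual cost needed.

30

The greedy cost-per-new-station heuristic would pick R4, R3, R1, and R9 for 32, but a cheaper cover exists.
Choose R4, R9, and R7: together they cover Maple, Willow, Ash, Holly, Teak — every station.
Total annual cost: 8 + 9 + 13 = 30.
No cover costs less than 30.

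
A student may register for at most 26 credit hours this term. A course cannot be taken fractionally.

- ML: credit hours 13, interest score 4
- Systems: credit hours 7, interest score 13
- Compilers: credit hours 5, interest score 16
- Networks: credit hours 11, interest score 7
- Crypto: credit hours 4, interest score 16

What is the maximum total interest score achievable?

45

This is an integer program with binary decision variables.
Compilers + Networks + Crypto: credit hours 5 + 11 + 4 = 20 ≤ 26, interest score 16 + 7 + 16 = 39.
Systems + Compilers + Crypto: credit hours 7 + 5 + 4 = 16 ≤ 26, interest score 13 + 16 + 16 = 45.
ML + Compilers + Crypto: credit hours 13 + 5 + 4 = 22 ≤ 26, interest score 4 + 16 + 16 = 36.
Best is Systems, Compilers, and Crypto with total interest score 45.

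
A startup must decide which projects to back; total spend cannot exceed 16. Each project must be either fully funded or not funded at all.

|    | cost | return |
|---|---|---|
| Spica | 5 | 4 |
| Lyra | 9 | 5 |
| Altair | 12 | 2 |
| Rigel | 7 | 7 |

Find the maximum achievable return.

12

Lyra + Rigel: cost 9 + 7 = 16 ≤ 16, return 5 + 7 = 12.
Spica + Rigel: cost 5 + 7 = 12 ≤ 16, return 4 + 7 = 11.
Best is Lyra and Rigel with total return 12.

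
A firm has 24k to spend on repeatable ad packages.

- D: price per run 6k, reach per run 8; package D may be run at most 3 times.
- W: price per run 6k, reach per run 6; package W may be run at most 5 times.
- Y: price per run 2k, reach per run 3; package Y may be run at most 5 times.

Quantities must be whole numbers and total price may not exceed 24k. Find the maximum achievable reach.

This is a bounded integer knapsack.
Take 3×D and 3×Y: price 24 ≤ 24, reach 3·8 + 3·3 = 33.
No other integer combination yields more.

33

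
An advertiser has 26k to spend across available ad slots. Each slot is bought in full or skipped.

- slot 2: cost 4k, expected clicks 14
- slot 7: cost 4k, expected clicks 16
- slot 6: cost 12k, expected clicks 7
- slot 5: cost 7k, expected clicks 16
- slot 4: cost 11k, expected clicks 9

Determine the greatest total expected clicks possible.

55

slot 7 + slot 5 + slot 4: cost 4 + 7 + 11 = 22 ≤ 26, expected clicks 16 + 16 + 9 = 41.
slot 2 + slot 7 + slot 5 + slot 4: cost 4 + 4 + 7 + 11 = 26 ≤ 26, expected clicks 14 + 16 + 16 + 9 = 55.
slot 2 + slot 7 + slot 5: cost 4 + 4 + 7 = 15 ≤ 26, expected clicks 14 + 16 + 16 = 46.
Best is slot 2, slot 7, slot 5, and slot 4 with total expected clicks 55.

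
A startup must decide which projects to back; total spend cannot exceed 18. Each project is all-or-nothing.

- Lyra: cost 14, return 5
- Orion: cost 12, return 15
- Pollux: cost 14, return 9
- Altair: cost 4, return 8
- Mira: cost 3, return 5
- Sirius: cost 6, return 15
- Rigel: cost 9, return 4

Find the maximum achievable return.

30

This is an integer program with binary decision variables.
Allowing fractional choices, the relaxed optimum would be about 34.2, but projects are indivisible.
Altair + Mira + Sirius: cost 4 + 3 + 6 = 13 ≤ 18, return 8 + 5 + 15 = 28.
Mira + Sirius + Rigel: cost 3 + 6 + 9 = 18 ≤ 18, return 5 + 15 + 4 = 24.
Orion + Sirius: cost 12 + 6 = 18 ≤ 18, return 15 + 15 = 30.
Best is Orion and Sirius with total return 30.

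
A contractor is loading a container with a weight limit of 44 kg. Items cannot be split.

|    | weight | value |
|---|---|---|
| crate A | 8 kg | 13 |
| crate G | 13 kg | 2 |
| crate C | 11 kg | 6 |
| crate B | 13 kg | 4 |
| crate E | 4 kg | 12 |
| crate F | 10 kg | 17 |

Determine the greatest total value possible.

This is a 0-1 knapsack instance.
Take crate A, crate C, crate E, and crate F: weight 8 + 11 + 4 + 10 = 33 ≤ 44, value 13 + 6 + 12 + 17 = 48.
No other feasible combination does better.

48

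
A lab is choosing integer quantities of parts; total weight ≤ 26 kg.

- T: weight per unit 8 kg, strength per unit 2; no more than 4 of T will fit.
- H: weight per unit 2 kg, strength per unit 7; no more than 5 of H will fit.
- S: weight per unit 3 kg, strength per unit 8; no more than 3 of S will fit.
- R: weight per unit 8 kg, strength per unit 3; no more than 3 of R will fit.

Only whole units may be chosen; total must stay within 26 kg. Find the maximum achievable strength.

H has the best ratio (7/2); taking only H gives at most 5×7 = 35 (stopped by the supply cap of 5).
Mixing does better — 5×H and 3×S: weight 19 ≤ 26, strength 5·7 + 3·8 = 59.

59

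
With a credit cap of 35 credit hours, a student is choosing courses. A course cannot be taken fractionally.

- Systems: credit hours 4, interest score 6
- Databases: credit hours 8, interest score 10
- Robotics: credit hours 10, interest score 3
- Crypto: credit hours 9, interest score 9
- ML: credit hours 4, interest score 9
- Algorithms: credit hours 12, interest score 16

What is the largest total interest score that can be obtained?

Treat it as a binary knapsack problem.
Databases + Crypto + ML + Algorithms: credit hours 8 + 9 + 4 + 12 = 33 ≤ 35, interest score 10 + 9 + 9 + 16 = 44.
Systems + Databases + ML + Algorithms: credit hours 4 + 8 + 4 + 12 = 28 ≤ 35, interest score 6 + 10 + 9 + 16 = 41.
Systems + Databases + Crypto + Algorithms: credit hours 4 + 8 + 9 + 12 = 33 ≤ 35, interest score 6 + 10 + 9 + 16 = 41.
Best is Databases, Crypto, ML, and Algorithms with total interest score 44.

44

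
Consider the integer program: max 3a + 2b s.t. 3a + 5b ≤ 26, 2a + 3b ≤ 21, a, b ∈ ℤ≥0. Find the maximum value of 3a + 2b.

24

(a,b)=(8,0) is feasible, giving 24.
(a,b)=(7,1) is feasible, giving 23.
(a,b)=(7,0) is feasible, giving 21.
No feasible integer point exceeds 24.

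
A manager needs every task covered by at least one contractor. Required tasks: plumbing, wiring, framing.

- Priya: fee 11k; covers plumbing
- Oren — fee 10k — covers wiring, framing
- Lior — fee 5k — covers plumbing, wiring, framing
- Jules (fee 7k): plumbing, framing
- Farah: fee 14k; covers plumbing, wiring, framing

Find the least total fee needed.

5

Lior alone covers plumbing, wiring, framing — every task.
Total fee: 5.
No cover costs less than 5.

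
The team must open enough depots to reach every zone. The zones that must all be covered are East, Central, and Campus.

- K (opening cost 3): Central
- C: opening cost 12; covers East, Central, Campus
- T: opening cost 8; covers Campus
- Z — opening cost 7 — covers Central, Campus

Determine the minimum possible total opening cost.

The greedy cost-per-new-zone heuristic would pick K and C for 15, but a cheaper cover exists.
C alone covers East, Central, Campus — every zone.
Total opening cost: 12.
No cover costs less than 12.

12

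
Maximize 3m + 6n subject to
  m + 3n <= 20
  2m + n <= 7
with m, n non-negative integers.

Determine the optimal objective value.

(m,n)=(0,6): 1·0+3·6=18≤20, 2·0+1·6=6≤7, objective 36.
(m,n)=(1,5): 1·1+3·5=16≤20, 2·1+1·5=7≤7, objective 33.
No feasible integer point exceeds 36.

36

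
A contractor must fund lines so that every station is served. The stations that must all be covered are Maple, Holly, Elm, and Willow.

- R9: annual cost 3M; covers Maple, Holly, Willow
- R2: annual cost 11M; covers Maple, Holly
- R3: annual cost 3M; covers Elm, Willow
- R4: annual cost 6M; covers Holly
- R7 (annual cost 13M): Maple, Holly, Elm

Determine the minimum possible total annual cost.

6

This is a weighted set-cover instance.
Choose R9 and R3: together they cover Maple, Holly, Elm, Willow — every station.
Total annual cost: 3 + 3 = 6.
No cover costs less than 6.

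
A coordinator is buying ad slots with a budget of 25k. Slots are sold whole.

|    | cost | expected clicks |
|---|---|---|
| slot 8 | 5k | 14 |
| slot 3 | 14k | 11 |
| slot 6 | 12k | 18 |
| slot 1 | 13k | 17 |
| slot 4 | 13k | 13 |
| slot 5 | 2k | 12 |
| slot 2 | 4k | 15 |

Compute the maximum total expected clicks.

Allowing fractional choices, the relaxed optimum would be about 61.6, but ad slots are indivisible.
slot 8 + slot 6 + slot 5 + slot 2: cost 5 + 12 + 2 + 4 = 23 ≤ 25, expected clicks 14 + 18 + 12 + 15 = 59.
slot 8 + slot 4 + slot 5 + slot 2: cost 5 + 13 + 2 + 4 = 24 ≤ 25, expected clicks 14 + 13 + 12 + 15 = 54.
slot 8 + slot 1 + slot 5 + slot 2: cost 5 + 13 + 2 + 4 = 24 ≤ 25, expected clicks 14 + 17 + 12 + 15 = 58.
Best is slot 8, slot 6, slot 5, and slot 2 with total expected clicks 59.

59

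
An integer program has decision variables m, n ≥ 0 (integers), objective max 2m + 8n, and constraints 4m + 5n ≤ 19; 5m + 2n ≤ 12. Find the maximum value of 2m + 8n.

26

(m,n)=(1,3) is feasible, giving 26.
(m,n)=(0,3) is feasible, giving 24.
Maximum is 26 at (m,n)=(1,3).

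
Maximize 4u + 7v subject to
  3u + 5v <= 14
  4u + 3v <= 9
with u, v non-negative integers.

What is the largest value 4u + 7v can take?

(u,v)=(0,2): 3·0+5·2=10≤14, 4·0+3·2=6≤9, objective 14.
(u,v)=(1,1): 3·1+5·1=8≤14, 4·1+3·1=7≤9, objective 11.
(u,v)=(0,1): 3·0+5·1=5≤14, 4·0+3·1=3≤9, objective 7.
The best lattice point is (0,2), giving 14.

14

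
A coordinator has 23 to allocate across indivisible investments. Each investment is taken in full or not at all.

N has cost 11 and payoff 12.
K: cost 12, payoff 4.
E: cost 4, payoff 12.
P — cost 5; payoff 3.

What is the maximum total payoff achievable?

N + E: cost 11 + 4 = 15 ≤ 23, payoff 12 + 12 = 24.
K + E + P: cost 12 + 4 + 5 = 21 ≤ 23, payoff 4 + 12 + 3 = 19.
N + E + P: cost 11 + 4 + 5 = 20 ≤ 23, payoff 12 + 12 + 3 = 27.
Best is N, E, and P with total payoff 27.

27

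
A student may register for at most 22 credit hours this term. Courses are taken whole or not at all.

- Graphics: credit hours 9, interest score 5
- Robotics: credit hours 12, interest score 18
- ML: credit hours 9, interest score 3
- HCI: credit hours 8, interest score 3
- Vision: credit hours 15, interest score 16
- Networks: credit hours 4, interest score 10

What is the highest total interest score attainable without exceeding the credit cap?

Allowing fractional choices, the relaxed optimum would be about 34.4, but courses are indivisible.
Robotics + Networks: credit hours 12 + 4 = 16 ≤ 22, interest score 18 + 10 = 28.
Vision + Networks: credit hours 15 + 4 = 19 ≤ 22, interest score 16 + 10 = 26.
Best is Robotics and Networks with total interest score 28.

28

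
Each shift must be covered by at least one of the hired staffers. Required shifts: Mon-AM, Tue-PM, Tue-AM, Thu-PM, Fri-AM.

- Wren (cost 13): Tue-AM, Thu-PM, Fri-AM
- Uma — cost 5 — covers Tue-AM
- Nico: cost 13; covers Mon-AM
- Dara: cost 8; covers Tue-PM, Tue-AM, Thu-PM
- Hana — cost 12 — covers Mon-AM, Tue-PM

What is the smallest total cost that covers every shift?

The greedy cost-per-new-shift heuristic would pick Dara, Hana, and Wren for 33, but a cheaper cover exists.
Choose Wren and Hana: together they cover Mon-AM, Tue-PM, Tue-AM, Thu-PM, Fri-AM — every shift.
Total cost: 13 + 12 = 25.
No cover costs less than 25.

25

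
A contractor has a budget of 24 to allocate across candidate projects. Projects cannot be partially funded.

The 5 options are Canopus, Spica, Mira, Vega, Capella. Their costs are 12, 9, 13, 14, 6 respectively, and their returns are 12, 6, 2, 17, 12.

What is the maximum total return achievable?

29

Allowing fractional choices, the relaxed optimum would be about 33.0, but projects are indivisible.
Vega + Capella: cost 14 + 6 = 20 ≤ 24, return 17 + 12 = 29.
Canopus + Capella: cost 12 + 6 = 18 ≤ 24, return 12 + 12 = 24.
Spica + Vega: cost 9 + 14 = 23 ≤ 24, return 6 + 17 = 23.
Best is Vega and Capella with total return 29.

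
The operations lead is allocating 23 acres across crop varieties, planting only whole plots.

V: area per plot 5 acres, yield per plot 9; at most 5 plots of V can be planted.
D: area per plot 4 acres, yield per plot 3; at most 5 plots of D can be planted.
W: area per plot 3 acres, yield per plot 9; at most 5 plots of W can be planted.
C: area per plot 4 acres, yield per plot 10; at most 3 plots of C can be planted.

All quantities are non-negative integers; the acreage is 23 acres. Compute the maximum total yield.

Take 5×W and 2×C: area 23 ≤ 23, yield 5·9 + 2·10 = 65.
W has the best ratio (9/3) and is taken to its limit of 5; remaining capacity is filled optimally with the others.

65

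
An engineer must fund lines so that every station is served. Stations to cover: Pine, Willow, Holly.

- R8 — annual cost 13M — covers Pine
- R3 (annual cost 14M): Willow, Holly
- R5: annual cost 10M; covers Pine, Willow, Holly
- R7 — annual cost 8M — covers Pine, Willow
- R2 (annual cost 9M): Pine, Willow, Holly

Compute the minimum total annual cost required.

9

R2 alone covers Pine, Willow, Holly — every station.
Total annual cost: 9.
No cover costs less than 9.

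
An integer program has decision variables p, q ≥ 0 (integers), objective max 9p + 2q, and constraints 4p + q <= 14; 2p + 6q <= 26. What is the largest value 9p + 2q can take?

The continuous relaxation peaks at (3.5, 0) with value 31.50; rounding to a feasible lattice point costs some objective.
(p,q)=(3,2): 4·3+1·2=14≤14, 2·3+6·2=18≤26, objective 31.
(p,q)=(3,1): 4·3+1·1=13≤14, 2·3+6·1=12≤26, objective 29.
(p,q)=(3,0): 4·3+1·0=12≤14, 2·3+6·0=6≤26, objective 27.
(p,q)=(2,3): 4·2+1·3=11≤14, 2·2+6·3=22≤26, objective 24.
No feasible integer point exceeds 31.

31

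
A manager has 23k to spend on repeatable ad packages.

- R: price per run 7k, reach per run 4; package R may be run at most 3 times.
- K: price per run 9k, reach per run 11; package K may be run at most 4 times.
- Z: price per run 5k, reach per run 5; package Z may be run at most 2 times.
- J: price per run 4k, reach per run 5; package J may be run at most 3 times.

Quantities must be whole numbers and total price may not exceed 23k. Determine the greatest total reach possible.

27

2×K and 1×Z: price 23 ≤ 23, reach 2·11 + 1·5 = 27.
2×K and 1×J: price 22 ≤ 23, reach 2·11 + 1·5 = 27.
Best is 27.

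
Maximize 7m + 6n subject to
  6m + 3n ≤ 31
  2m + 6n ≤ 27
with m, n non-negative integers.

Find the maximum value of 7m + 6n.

The continuous relaxation peaks at (3.5, 3.33) with value 44.50; rounding to a feasible lattice point costs some objective.
(m,n)=(4,2): 6·4+3·2=30≤31, 2·4+6·2=20≤27, objective 40.
(m,n)=(3,3): 6·3+3·3=27≤31, 2·3+6·3=24≤27, objective 39.
The best lattice point is (4,2), giving 40.

40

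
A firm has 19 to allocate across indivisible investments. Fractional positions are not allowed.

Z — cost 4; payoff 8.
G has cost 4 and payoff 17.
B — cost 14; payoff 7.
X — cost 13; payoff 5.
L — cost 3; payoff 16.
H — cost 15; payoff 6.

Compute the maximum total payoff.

G + L: cost 4 + 3 = 7 ≤ 19, payoff 17 + 16 = 33.
Z + G + L: cost 4 + 4 + 3 = 11 ≤ 19, payoff 8 + 17 + 16 = 41.
Z + G: cost 4 + 4 = 8 ≤ 19, payoff 8 + 17 = 25.
Best is Z, G, and L with total payoff 41.

41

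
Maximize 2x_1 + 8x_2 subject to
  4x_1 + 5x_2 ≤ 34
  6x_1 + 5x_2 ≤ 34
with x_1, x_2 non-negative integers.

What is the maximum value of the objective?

The continuous relaxation peaks at (0, 6.8) with value 54.40; rounding to a feasible lattice point costs some objective.
(x_1,x_2)=(0,6): 4·0+5·6=30≤34, 6·0+5·6=30≤34, objective 48.
(x_1,x_2)=(1,5): 4·1+5·5=29≤34, 6·1+5·5=31≤34, objective 42.
(x_1,x_2)=(0,5): 4·0+5·5=25≤34, 6·0+5·5=25≤34, objective 40.
Maximum is 48 at (x_1,x_2)=(0,6).

48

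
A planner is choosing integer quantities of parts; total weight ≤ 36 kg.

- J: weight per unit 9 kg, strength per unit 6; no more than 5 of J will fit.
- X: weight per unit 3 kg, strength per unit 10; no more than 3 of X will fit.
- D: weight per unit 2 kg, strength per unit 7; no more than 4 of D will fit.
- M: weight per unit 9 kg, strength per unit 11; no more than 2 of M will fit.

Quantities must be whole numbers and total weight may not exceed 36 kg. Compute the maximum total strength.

80

Take 3×X, 4×D, and 2×M: weight 35 ≤ 36, strength 3·10 + 4·7 + 2·11 = 80.
D has the best ratio (7/2) and is taken to its limit of 4; remaining capacity is filled optimally with the others.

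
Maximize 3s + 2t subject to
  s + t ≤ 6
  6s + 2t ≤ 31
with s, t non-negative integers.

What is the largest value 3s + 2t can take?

(s,t)=(4,2): 1·4+1·2=6≤6, 6·4+2·2=28≤31, objective 16.
(s,t)=(3,3): 1·3+1·3=6≤6, 6·3+2·3=24≤31, objective 15.
(s,t)=(5,0): 1·5+1·0=5≤6, 6·5+2·0=30≤31, objective 15.
No feasible integer point exceeds 16.

16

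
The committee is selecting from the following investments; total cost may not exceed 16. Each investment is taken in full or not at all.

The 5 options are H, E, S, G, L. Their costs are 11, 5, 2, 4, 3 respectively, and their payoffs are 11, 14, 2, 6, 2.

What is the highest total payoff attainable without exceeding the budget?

25

Allowing fractional choices, the relaxed optimum would be about 27.0, but investments are indivisible.
E + S + G: cost 5 + 2 + 4 = 11 ≤ 16, payoff 14 + 2 + 6 = 22.
E + S + G + L: cost 5 + 2 + 4 + 3 = 14 ≤ 16, payoff 14 + 2 + 6 + 2 = 24.
H + E: cost 11 + 5 = 16 ≤ 16, payoff 11 + 14 = 25.
Best is H and E with total payoff 25.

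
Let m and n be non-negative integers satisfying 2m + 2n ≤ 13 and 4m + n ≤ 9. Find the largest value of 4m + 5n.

30

Relaxing integrality, the LP optimum is 32.50 at (m,n) = (0, 6.5), which is not an integer point.
(m,n)=(0,6) is feasible, giving 30.
(m,n)=(1,5) is feasible, giving 29.
(m,n)=(0,5) is feasible, giving 25.
The best lattice point is (0,6), giving 30.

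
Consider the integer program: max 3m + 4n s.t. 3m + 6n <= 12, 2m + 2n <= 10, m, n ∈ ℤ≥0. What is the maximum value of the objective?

12

(m,n)=(4,0): 3·4+6·0=12≤12, 2·4+2·0=8≤10, objective 12.
(m,n)=(3,0): 3·3+6·0=9≤12, 2·3+2·0=6≤10, objective 9.
No feasible integer point exceeds 12.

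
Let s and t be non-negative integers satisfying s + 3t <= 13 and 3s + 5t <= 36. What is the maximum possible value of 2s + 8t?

The continuous relaxation peaks at (0, 4.33) with value 34.67; rounding to a feasible lattice point costs some objective.
(s,t)=(1,4): 1·1+3·4=13≤13, 3·1+5·4=23≤36, objective 34.
(s,t)=(0,4): 1·0+3·4=12≤13, 3·0+5·4=20≤36, objective 32.
(s,t)=(2,3): 1·2+3·3=11≤13, 3·2+5·3=21≤36, objective 28.
No feasible integer point exceeds 34.

34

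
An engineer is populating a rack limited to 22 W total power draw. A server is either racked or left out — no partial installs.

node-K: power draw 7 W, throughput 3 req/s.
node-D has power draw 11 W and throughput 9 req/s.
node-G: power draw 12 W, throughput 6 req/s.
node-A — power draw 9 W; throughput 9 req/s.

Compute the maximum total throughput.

node-G + node-A: power draw 12 + 9 = 21 ≤ 22, throughput 6 + 9 = 15.
node-K + node-A: power draw 7 + 9 = 16 ≤ 22, throughput 3 + 9 = 12.
node-D + node-A: power draw 11 + 9 = 20 ≤ 22, throughput 9 + 9 = 18.
Best is node-D and node-A with total throughput 18.

18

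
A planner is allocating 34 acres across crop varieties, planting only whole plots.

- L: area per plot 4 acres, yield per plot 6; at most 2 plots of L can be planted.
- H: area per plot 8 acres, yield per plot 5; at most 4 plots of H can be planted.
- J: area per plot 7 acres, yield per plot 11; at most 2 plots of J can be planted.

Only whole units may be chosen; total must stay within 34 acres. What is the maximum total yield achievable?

J has the best ratio (11/7); taking only J gives at most 2×11 = 22 (stopped by the supply cap of 2).
Mixing does better — 2×L, 1×H, and 2×J: area 30 ≤ 34, yield 2·6 + 1·5 + 2·11 = 39.

39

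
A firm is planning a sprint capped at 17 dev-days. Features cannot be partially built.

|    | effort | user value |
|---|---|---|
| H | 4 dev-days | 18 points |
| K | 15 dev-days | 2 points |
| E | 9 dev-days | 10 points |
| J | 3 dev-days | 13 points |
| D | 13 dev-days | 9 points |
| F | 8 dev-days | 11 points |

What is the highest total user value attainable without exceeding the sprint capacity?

42

This is a 0-1 knapsack instance.
Take H, J, and F: effort 4 + 3 + 8 = 15 ≤ 17, user value 18 + 13 + 11 = 42.
No other feasible combination does better.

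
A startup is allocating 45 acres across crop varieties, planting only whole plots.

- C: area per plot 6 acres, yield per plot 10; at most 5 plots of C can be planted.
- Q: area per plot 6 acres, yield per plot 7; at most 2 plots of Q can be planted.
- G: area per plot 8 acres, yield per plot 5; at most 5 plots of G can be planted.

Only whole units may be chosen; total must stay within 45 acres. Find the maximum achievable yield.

This is a bounded integer knapsack.
5×C and 2×Q: area 42 ≤ 45, yield 5·10 + 2·7 = 64.
5×C, 1×Q, and 1×G: area 44 ≤ 45, yield 5·10 + 1·7 + 1·5 = 62.
Best is 64.

64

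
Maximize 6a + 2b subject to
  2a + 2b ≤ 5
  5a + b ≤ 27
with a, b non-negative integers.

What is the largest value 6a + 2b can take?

The continuous relaxation peaks at (2.5, 0) with value 15.00; rounding to a feasible lattice point costs some objective.
(a,b)=(2,0): 2·2+2·0=4≤5, 5·2+1·0=10≤27, objective 12.
(a,b)=(1,1): 2·1+2·1=4≤5, 5·1+1·1=6≤27, objective 8.
(a,b)=(1,0): 2·1+2·0=2≤5, 5·1+1·0=5≤27, objective 6.
No feasible integer point exceeds 12.

12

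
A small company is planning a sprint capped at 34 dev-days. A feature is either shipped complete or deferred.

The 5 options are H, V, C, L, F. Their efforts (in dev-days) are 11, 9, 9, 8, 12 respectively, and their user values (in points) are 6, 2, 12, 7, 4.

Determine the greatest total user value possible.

25

Take H, C, and L: effort 11 + 9 + 8 = 28 ≤ 34, user value 6 + 12 + 7 = 25.
No other feasible combination does better.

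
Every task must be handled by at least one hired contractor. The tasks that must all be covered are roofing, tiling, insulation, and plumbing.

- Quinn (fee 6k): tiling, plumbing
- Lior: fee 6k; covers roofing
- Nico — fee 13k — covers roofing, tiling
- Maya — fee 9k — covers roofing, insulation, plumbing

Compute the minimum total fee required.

15

Choose Quinn and Maya: together they cover roofing, tiling, insulation, plumbing — every task.
Total fee: 6 + 9 = 15.
No cover costs less than 15.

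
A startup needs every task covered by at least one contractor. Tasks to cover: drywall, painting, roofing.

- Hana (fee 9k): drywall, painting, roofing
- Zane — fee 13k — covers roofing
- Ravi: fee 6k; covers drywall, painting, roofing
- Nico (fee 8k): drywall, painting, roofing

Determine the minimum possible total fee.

6

Ravi alone covers drywall, painting, roofing — every task.
Total fee: 6.
No cover costs less than 6.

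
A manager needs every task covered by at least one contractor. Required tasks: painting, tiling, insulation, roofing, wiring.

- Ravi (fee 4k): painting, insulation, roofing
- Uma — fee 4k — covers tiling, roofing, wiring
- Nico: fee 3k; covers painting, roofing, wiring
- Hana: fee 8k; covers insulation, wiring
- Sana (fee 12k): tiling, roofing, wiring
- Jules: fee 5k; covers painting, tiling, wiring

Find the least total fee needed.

Choose Ravi and Uma: together they cover painting, tiling, insulation, roofing, wiring — every task.
Total fee: 4 + 4 = 8.

8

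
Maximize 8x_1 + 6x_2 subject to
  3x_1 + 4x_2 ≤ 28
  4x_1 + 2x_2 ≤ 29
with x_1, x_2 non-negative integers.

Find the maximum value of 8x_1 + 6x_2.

The continuous relaxation peaks at (6, 2.5) with value 63.00; rounding to a feasible lattice point costs some objective.
(x_1,x_2)=(6,2): 3·6+4·2=26≤28, 4·6+2·2=28≤29, objective 60.
(x_1,x_2)=(5,3): 3·5+4·3=27≤28, 4·5+2·3=26≤29, objective 58.
(x_1,x_2)=(6,1): 3·6+4·1=22≤28, 4·6+2·1=26≤29, objective 54.
The best lattice point is (6,2), giving 60.

60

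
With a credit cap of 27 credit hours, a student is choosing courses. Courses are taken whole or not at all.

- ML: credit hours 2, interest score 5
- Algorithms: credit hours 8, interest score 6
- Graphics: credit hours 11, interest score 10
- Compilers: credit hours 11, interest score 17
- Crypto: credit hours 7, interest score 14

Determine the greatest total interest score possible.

37

Algorithms + Compilers + Crypto: credit hours 8 + 11 + 7 = 26 ≤ 27, interest score 6 + 17 + 14 = 37.
ML + Compilers + Crypto: credit hours 2 + 11 + 7 = 20 ≤ 27, interest score 5 + 17 + 14 = 36.
Best is Algorithms, Compilers, and Crypto with total interest score 37.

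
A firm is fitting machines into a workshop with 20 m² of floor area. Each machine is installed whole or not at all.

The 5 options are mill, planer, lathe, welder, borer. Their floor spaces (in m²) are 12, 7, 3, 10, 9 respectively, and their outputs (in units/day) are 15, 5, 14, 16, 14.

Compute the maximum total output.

Treat it as a binary knapsack problem.
Take planer, lathe, and welder: floor space 7 + 3 + 10 = 20 ≤ 20, output 5 + 14 + 16 = 35.
No other feasible combination does better.

35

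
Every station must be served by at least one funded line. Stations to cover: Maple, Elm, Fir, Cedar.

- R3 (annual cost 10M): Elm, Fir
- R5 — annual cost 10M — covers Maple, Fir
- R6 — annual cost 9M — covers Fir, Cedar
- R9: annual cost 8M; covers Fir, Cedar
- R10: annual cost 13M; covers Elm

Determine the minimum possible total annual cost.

Choose R3, R5, and R9: together they cover Maple, Elm, Fir, Cedar — every station.
Total annual cost: 10 + 10 + 8 = 28.
No cover costs less than 28.

28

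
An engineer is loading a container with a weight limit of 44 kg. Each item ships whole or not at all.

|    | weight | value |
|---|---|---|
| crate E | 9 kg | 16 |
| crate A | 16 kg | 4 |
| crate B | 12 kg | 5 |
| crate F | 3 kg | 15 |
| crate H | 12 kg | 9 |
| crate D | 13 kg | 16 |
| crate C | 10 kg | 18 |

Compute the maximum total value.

65

Treat it as a binary knapsack problem.
crate E + crate F + crate D + crate C: weight 9 + 3 + 13 + 10 = 35 ≤ 44, value 16 + 15 + 16 + 18 = 65.
crate E + crate H + crate D + crate C: weight 9 + 12 + 13 + 10 = 44 ≤ 44, value 16 + 9 + 16 + 18 = 59.
Best is crate E, crate F, crate D, and crate C with total value 65.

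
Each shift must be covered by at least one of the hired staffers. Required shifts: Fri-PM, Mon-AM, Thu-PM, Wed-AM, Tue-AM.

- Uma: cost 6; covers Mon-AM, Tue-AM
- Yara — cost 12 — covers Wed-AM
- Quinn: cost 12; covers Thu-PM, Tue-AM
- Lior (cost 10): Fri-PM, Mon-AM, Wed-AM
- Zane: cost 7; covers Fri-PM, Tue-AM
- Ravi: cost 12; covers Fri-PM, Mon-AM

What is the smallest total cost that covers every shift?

22

This is a weighted set-cover instance.
The greedy cost-per-new-shift heuristic would pick Uma, Lior, and Quinn for 28, but a cheaper cover exists.
Choose Quinn and Lior: together they cover Fri-PM, Mon-AM, Thu-PM, Wed-AM, Tue-AM — every shift.
Total cost: 12 + 10 = 22.
No cover costs less than 22.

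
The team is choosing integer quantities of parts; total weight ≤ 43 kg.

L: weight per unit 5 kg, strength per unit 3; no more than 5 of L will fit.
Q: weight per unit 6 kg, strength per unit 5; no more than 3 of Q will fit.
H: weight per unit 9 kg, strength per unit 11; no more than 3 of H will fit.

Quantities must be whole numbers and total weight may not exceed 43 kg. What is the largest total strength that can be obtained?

44

This is a bounded integer knapsack.
2×Q and 3×H: weight 39 ≤ 43, strength 2·5 + 3·11 = 43.
2×L, 1×Q, and 3×H: weight 43 ≤ 43, strength 2·3 + 1·5 + 3·11 = 44.
Best is 44.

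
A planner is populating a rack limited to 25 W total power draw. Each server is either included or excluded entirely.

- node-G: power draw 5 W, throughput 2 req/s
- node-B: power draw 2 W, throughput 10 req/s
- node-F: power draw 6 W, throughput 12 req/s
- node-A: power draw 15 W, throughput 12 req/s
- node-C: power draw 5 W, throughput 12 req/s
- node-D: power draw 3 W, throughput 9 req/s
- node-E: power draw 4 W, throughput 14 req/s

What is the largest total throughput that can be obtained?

59

Allowing fractional choices, the relaxed optimum would be about 61.0, but servers are indivisible.
node-G + node-B + node-F + node-C + node-D + node-E: power draw 5 + 2 + 6 + 5 + 3 + 4 = 25 ≤ 25, throughput 2 + 10 + 12 + 12 + 9 + 14 = 59.
node-G + node-B + node-F + node-C + node-E: power draw 5 + 2 + 6 + 5 + 4 = 22 ≤ 25, throughput 2 + 10 + 12 + 12 + 14 = 50.
node-B + node-F + node-C + node-D + node-E: power draw 2 + 6 + 5 + 3 + 4 = 20 ≤ 25, throughput 10 + 12 + 12 + 9 + 14 = 57.
Best is node-G, node-B, node-F, node-C, node-D, and node-E with total throughput 59.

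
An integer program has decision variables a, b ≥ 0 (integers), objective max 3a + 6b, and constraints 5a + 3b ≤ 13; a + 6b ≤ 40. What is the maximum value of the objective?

24

The continuous relaxation peaks at (0, 4.33) with value 26.00; rounding to a feasible lattice point costs some objective.
(a,b)=(0,4): 5·0+3·4=12≤13, 1·0+6·4=24≤40, objective 24.
(a,b)=(0,3): 5·0+3·3=9≤13, 1·0+6·3=18≤40, objective 18.
The best lattice point is (0,4), giving 24.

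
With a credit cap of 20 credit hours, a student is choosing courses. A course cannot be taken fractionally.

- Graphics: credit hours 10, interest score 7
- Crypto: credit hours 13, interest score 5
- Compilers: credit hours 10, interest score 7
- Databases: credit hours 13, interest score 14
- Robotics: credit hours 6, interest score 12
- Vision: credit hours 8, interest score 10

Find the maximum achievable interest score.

26

Robotics + Vision: credit hours 6 + 8 = 14 ≤ 20, interest score 12 + 10 = 22.
Databases + Robotics: credit hours 13 + 6 = 19 ≤ 20, interest score 14 + 12 = 26.
Best is Databases and Robotics with total interest score 26.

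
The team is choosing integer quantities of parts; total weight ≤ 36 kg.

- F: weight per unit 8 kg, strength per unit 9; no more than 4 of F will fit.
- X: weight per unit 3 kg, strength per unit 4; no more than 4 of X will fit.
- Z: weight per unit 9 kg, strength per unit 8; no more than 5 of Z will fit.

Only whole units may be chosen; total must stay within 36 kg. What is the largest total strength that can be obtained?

43

4×F and 1×X: weight 35 ≤ 36, strength 4·9 + 1·4 = 40.
3×F and 4×X: weight 36 ≤ 36, strength 3·9 + 4·4 = 43.
Best is 43.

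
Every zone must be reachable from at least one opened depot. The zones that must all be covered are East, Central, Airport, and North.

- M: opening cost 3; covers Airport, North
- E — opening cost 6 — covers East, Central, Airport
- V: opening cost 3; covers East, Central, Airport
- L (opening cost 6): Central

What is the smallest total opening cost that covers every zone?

Choose M and V: together they cover East, Central, Airport, North — every zone.
Total opening cost: 3 + 3 = 6.
No cover costs less than 6.

6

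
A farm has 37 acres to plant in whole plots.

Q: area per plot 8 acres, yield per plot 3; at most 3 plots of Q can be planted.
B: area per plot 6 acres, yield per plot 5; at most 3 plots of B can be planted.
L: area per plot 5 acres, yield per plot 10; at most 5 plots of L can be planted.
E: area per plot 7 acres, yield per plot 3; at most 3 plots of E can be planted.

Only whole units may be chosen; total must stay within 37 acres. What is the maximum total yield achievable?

2×B and 5×L: area 37 ≤ 37, yield 2·5 + 5·10 = 60.
1×B and 5×L: area 31 ≤ 37, yield 1·5 + 5·10 = 55.
Best is 60.

60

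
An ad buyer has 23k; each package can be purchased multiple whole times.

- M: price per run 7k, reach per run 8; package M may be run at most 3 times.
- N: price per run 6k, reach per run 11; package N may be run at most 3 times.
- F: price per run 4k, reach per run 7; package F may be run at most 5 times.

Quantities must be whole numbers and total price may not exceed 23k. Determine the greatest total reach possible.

40

This is a bounded integer knapsack.
Take 3×N and 1×F: price 22 ≤ 23, reach 3·11 + 1·7 = 40.
N has the best ratio (11/6) and is taken to its limit of 3; remaining capacity is filled optimally with the others.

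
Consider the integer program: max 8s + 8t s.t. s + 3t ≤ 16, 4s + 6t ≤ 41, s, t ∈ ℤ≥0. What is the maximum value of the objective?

Relaxing integrality, the LP optimum is 82.00 at (s,t) = (10.2, 0), which is not an integer point.
(s,t)=(10,0): 1·10+3·0=10≤16, 4·10+6·0=40≤41, objective 80.
(s,t)=(9,0): 1·9+3·0=9≤16, 4·9+6·0=36≤41, objective 72.
No feasible integer point exceeds 80.

80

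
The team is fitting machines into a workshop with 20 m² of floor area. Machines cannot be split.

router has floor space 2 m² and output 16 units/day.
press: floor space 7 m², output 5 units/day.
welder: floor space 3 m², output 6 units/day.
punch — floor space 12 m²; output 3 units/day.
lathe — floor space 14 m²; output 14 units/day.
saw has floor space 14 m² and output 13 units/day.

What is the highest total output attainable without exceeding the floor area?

36

router + welder + lathe: floor space 2 + 3 + 14 = 19 ≤ 20, output 16 + 6 + 14 = 36.
router + welder + saw: floor space 2 + 3 + 14 = 19 ≤ 20, output 16 + 6 + 13 = 35.
router + lathe: floor space 2 + 14 = 16 ≤ 20, output 16 + 14 = 30.
Best is router, welder, and lathe with total output 36.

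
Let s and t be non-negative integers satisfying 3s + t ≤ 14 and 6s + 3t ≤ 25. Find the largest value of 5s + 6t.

48

Relaxing integrality, the LP optimum is 50.00 at (s,t) = (0, 8.33), which is not an integer point.
(s,t)=(0,8): 3·0+1·8=8≤14, 6·0+3·8=24≤25, objective 48.
(s,t)=(0,7): 3·0+1·7=7≤14, 6·0+3·7=21≤25, objective 42.
The best lattice point is (0,8), giving 48.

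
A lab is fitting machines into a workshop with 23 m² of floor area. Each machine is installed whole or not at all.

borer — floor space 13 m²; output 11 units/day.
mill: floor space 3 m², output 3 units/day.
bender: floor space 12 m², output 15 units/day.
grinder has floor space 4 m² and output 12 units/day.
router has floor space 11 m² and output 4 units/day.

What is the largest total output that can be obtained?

30

Take mill, bender, and grinder: floor space 3 + 12 + 4 = 19 ≤ 23, output 3 + 15 + 12 = 30.
No other feasible combination does better.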